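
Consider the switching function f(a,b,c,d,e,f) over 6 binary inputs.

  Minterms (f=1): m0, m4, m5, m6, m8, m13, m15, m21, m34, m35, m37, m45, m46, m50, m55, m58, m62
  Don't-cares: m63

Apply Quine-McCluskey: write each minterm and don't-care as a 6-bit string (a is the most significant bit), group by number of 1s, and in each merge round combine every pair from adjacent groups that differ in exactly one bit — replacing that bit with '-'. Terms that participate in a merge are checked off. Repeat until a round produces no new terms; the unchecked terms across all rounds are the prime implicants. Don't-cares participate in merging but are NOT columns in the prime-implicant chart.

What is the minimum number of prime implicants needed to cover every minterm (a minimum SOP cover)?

[col 0] 000000*, 000100*, 000101*, 000110*, 001000*, 001101*, 001111*, 010101*, 100010*, 100011*, 100101*, 101101*, 101110*, 110010*, 110111*, 111010*, 111110*, 111111*
[col 1] -00101*, -01101*, 0-0101, 00-000, 00-101*, 000-00, 0001-0, 00010-, 0011-1, 1-0010, 1-1110, 10-101*, 10001-, 11-010, 11-111, 111-10, 11111-
[col 2] -0-101
Prime implicants: -0-101, 0-0101, 00-000, 000-00, 0001-0, 00010-, 0011-1, 1-0010, 1-1110, 10001-, 11-010, 11-111, 111-10, 11111-
PI chart (minterm → PIs covering it):
  0 | 00-000,000-00
  4 | 000-00,0001-0,00010-
  5 | -0-101,0-0101,00010-
  6 | 0001-0  (sole → essential)
  8 | 00-000  (sole → essential)
  13 | -0-101,0011-1
  15 | 0011-1  (sole → essential)
  21 | 0-0101  (sole → essential)
  34 | 1-0010,10001-
  35 | 10001-  (sole → essential)
  37 | -0-101  (sole → essential)
  45 | -0-101  (sole → essential)
  46 | 1-1110  (sole → essential)
  50 | 1-0010,11-010
  55 | 11-111  (sole → essential)
  58 | 11-010,111-10
  62 | 1-1110,111-10,11111-
Essential prime implicants: -0-101, 0-0101, 00-000, 0001-0, 0011-1, 1-1110, 10001-, 11-111
Petrick residual → 11-010
Minimum SOP uses 9 PIs: b'de'f + a'c'de'f + a'b'd'e'f' + a'b'c'df' + a'b'cdf + acdef' + ab'c'd'e + abd'ef' + abdef

9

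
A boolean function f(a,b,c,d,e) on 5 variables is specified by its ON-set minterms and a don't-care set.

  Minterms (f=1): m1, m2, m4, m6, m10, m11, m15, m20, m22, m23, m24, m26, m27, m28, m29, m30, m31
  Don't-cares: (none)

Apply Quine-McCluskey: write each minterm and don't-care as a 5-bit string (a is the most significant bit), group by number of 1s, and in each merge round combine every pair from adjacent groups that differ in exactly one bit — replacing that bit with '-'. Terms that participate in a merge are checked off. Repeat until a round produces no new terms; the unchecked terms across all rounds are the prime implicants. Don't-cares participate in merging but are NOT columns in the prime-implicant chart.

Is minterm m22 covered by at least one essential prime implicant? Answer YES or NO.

YES

Round 0: 00001 00010✓ 00100✓ 00110✓ 01010✓ 01011✓ 01111✓ 10100✓ 10110✓ 10111✓ 11000✓ 11010✓ 11011✓ 11100✓ 11101✓ 11110✓ 11111✓
Round 1: -0100✓ -0110✓ -1010✓ -1011✓ -1111✓ 0-010 00-10 001-0✓ 01-11✓ 0101-✓ 1-100✓ 1-110✓ 1-111✓ 101-0✓ 1011-✓ 11-00✓ 11-10✓ 11-11✓ 110-0✓ 1101-✓ 111-0✓ 111-1✓ 1110-✓ 1111-✓
Round 2: -01-0 -1-11 -101- 1-1-0 1-11- 11--0 11-1- 111--
PIs = {-01-0, -1-11, -101-, 0-010, 00-10, 00001, 1-1-0, 1-11-, 11--0, 11-1-, 111--}
Coverage chart:
  m1: 00001 ←essential
  m2: 0-010,00-10
  m4: -01-0 ←essential
  m6: -01-0,00-10
  m10: -101-,0-010
  m11: -1-11,-101-
  m15: -1-11 ←essential
  m20: -01-0,1-1-0
  m22: -01-0,1-1-0,1-11-
  m23: 1-11- ←essential
  m24: 11--0 ←essential
  m26: -101-,11--0,11-1-
  m27: -1-11,-101-,11-1-
  m28: 1-1-0,11--0,111--
  m29: 111-- ←essential
  m30: 1-1-0,1-11-,11--0,11-1-,111--
  m31: -1-11,1-11-,11-1-,111--
Essential: -01-0, -1-11, 00001, 1-11-, 11--0, 111--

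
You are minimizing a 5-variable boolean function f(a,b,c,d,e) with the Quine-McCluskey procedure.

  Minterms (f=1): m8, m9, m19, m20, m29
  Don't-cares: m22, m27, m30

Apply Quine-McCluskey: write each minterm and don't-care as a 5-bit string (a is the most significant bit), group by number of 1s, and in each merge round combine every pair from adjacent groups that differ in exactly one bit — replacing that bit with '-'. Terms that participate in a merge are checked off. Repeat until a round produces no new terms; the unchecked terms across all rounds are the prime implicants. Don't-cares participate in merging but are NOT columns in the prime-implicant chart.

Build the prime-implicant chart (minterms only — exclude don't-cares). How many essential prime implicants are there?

4

[col 0] 01000*, 01001*, 10011*, 10100*, 10110*, 11011*, 11101, 11110*
[col 1] 0100-, 1-011, 1-110, 101-0
Prime implicants: 0100-, 1-011, 1-110, 101-0, 11101
PI chart (minterm → PIs covering it):
  8 | 0100-  (sole → essential)
  9 | 0100-  (sole → essential)
  19 | 1-011  (sole → essential)
  20 | 101-0  (sole → essential)
  29 | 11101  (sole → essential)
Essential prime implicants: 0100-, 1-011, 101-0, 11101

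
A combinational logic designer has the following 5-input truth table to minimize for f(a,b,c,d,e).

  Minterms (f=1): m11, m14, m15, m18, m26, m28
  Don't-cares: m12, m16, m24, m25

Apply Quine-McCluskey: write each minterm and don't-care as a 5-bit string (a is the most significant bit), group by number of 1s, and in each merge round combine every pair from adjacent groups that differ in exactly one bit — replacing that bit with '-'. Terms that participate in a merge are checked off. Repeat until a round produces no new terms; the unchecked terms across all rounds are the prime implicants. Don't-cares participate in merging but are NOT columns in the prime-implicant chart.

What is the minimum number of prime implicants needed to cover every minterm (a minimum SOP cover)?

4

[col 0] 01011*, 01100*, 01110*, 01111*, 10000*, 10010*, 11000*, 11001*, 11010*, 11100*
[col 1] -1100, 01-11, 011-0, 0111-, 1-000*, 1-010*, 100-0*, 11-00, 110-0*, 1100-
[col 2] 1-0-0
Prime implicants: -1100, 01-11, 011-0, 0111-, 1-0-0, 11-00, 1100-
PI chart (minterm → PIs covering it):
  11 | 01-11  (sole → essential)
  14 | 011-0,0111-
  15 | 01-11,0111-
  18 | 1-0-0  (sole → essential)
  26 | 1-0-0  (sole → essential)
  28 | -1100,11-00
Essential prime implicants: 01-11, 1-0-0
Petrick residual → -1100, 011-0
Minimum SOP uses 4 PIs: bcd'e' + a'bde + a'bce' + ac'e'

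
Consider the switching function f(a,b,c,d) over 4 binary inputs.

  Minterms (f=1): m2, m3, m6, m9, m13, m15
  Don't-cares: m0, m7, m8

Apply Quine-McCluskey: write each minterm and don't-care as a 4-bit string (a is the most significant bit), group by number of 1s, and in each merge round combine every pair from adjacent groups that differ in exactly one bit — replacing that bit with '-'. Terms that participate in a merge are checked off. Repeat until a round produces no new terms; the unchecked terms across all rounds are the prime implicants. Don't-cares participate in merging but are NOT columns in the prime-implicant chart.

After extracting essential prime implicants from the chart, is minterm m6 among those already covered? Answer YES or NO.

YES

size-2^0 implicants → 0000(✓)  0010(✓)  0011(✓)  0110(✓)  0111(✓)  1000(✓)  1001(✓)  1101(✓)  1111(✓)
size-2^1 implicants → -000  -111  0-10(✓)  0-11(✓)  00-0  001-(✓)  011-(✓)  1-01  100-  11-1
size-2^2 implicants → 0-1-
Unchecked terms (primes): -000, -111, 0-1-, 00-0, 1-01, 100-, 11-1
Minterm coverage:
  m2 ⊆ 0-1-,00-0
  m3 ⊆ 0-1- [E]
  m6 ⊆ 0-1- [E]
  m9 ⊆ 1-01,100-
  m13 ⊆ 1-01,11-1
  m15 ⊆ -111,11-1
E = {0-1-}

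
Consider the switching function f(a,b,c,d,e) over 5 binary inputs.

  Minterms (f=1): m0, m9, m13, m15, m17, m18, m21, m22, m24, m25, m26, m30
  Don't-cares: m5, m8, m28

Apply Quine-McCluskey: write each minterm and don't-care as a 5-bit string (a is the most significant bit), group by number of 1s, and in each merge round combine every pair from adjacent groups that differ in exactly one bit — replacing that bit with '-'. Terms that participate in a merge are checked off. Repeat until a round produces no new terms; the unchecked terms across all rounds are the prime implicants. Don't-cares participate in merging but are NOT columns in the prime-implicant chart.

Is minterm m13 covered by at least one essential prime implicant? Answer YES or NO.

Round 0: 00000✓ 00101✓ 01000✓ 01001✓ 01101✓ 01111✓ 10001✓ 10010✓ 10101✓ 10110✓ 11000✓ 11001✓ 11010✓ 11100✓ 11110✓
Round 1: -0101 -1000✓ -1001✓ 0-000 0-101 01-01 0100-✓ 011-1 1-001 1-010✓ 1-110✓ 10-01 10-10✓ 11-00✓ 11-10✓ 110-0✓ 1100-✓ 111-0✓
Round 2: -100- 1--10 11--0
PIs = {-0101, -100-, 0-000, 0-101, 01-01, 011-1, 1--10, 1-001, 10-01, 11--0}
Coverage chart:
  m0: 0-000 ←essential
  m9: -100-,01-01
  m13: 0-101,01-01,011-1
  m15: 011-1 ←essential
  m17: 1-001,10-01
  m18: 1--10 ←essential
  m21: -0101,10-01
  m22: 1--10 ←essential
  m24: -100-,11--0
  m25: -100-,1-001
  m26: 1--10,11--0
  m30: 1--10,11--0
Essential: 0-000, 011-1, 1--10

YES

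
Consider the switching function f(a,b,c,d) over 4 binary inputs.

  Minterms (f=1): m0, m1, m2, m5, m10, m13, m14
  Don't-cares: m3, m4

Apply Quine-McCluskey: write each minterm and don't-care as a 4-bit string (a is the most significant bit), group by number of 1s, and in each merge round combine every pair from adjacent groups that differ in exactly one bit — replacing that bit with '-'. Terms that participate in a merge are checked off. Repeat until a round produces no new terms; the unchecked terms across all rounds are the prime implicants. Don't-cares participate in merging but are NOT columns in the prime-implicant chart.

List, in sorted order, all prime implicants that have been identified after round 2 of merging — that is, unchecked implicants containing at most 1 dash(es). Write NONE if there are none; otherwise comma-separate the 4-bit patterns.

-010, -101, 1-10

[col 0] 0000*, 0001*, 0010*, 0011*, 0100*, 0101*, 1010*, 1101*, 1110*
[col 1] -010, -101, 0-00*, 0-01*, 00-0*, 00-1*, 000-*, 001-*, 010-*, 1-10
[col 2] 0-0-, 00--
Prime implicants: -010, -101, 0-0-, 00--, 1-10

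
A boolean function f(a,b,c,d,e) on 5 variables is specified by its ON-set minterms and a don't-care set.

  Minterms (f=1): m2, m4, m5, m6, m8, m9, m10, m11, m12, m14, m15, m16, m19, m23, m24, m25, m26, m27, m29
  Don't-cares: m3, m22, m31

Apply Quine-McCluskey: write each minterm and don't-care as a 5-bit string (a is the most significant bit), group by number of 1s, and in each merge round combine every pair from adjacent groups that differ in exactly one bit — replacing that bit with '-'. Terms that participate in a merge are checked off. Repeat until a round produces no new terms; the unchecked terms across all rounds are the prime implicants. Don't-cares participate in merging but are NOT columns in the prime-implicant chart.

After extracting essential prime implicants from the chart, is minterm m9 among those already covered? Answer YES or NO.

Round 0: 00010✓ 00011✓ 00100✓ 00101✓ 00110✓ 01000✓ 01001✓ 01010✓ 01011✓ 01100✓ 01110✓ 01111✓ 10000✓ 10011✓ 10110✓ 10111✓ 11000✓ 11001✓ 11010✓ 11011✓ 11101✓ 11111✓
Round 1: -0011✓ -0110 -1000✓ -1001✓ -1010✓ -1011✓ -1111✓ 0-010✓ 0-011✓ 0-100✓ 0-110✓ 00-10✓ 0001-✓ 001-0✓ 0010- 01-00✓ 01-10✓ 01-11✓ 010-0✓ 010-1✓ 0100-✓ 0101-✓ 011-0✓ 0111-✓ 1-000 1-011✓ 1-111✓ 10-11✓ 1011- 11-01✓ 11-11✓ 110-0✓ 110-1✓ 1100-✓ 1101-✓ 111-1✓
Round 2: --011 -1-11 -10-0✓ -10-1✓ -100-✓ -101-✓ 0--10 0-01- 0-1-0 01--0 01-1- 010--✓ 1--11 11--1 110--✓
Round 3: -10--
PIs = {--011, -0110, -1-11, -10--, 0--10, 0-01-, 0-1-0, 0010-, 01--0, 01-1-, 1--11, 1-000, 1011-, 11--1}
Coverage chart:
  m2: 0--10,0-01-
  m4: 0-1-0,0010-
  m5: 0010- ←essential
  m6: -0110,0--10,0-1-0
  m8: -10--,01--0
  m9: -10-- ←essential
  m10: -10--,0--10,0-01-,01--0,01-1-
  m11: --011,-1-11,-10--,0-01-,01-1-
  m12: 0-1-0,01--0
  m14: 0--10,0-1-0,01--0,01-1-
  m15: -1-11,01-1-
  m16: 1-000 ←essential
  m19: --011,1--11
  m23: 1--11,1011-
  m24: -10--,1-000
  m25: -10--,11--1
  m26: -10-- ←essential
  m27: --011,-1-11,-10--,1--11,11--1
  m29: 11--1 ←essential
Essential: -10--, 0010-, 1-000, 11--1

YES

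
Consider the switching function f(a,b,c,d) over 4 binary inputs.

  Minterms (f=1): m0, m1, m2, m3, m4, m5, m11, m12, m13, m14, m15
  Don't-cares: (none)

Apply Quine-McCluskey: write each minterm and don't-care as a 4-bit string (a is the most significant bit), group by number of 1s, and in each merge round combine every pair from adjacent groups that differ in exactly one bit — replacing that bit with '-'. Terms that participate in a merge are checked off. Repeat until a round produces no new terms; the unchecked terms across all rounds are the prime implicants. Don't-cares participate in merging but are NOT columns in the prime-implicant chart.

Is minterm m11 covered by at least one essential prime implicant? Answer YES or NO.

size-2^0 implicants → 0000(✓)  0001(✓)  0010(✓)  0011(✓)  0100(✓)  0101(✓)  1011(✓)  1100(✓)  1101(✓)  1110(✓)  1111(✓)
size-2^1 implicants → -011  -100(✓)  -101(✓)  0-00(✓)  0-01(✓)  00-0(✓)  00-1(✓)  000-(✓)  001-(✓)  010-(✓)  1-11  11-0(✓)  11-1(✓)  110-(✓)  111-(✓)
size-2^2 implicants → -10-  0-0-  00--  11--
Unchecked terms (primes): -011, -10-, 0-0-, 00--, 1-11, 11--
Minterm coverage:
  m0 ⊆ 0-0-,00--
  m1 ⊆ 0-0-,00--
  m2 ⊆ 00-- [E]
  m3 ⊆ -011,00--
  m4 ⊆ -10-,0-0-
  m5 ⊆ -10-,0-0-
  m11 ⊆ -011,1-11
  m12 ⊆ -10-,11--
  m13 ⊆ -10-,11--
  m14 ⊆ 11-- [E]
  m15 ⊆ 1-11,11--
E = {00--, 11--}

NO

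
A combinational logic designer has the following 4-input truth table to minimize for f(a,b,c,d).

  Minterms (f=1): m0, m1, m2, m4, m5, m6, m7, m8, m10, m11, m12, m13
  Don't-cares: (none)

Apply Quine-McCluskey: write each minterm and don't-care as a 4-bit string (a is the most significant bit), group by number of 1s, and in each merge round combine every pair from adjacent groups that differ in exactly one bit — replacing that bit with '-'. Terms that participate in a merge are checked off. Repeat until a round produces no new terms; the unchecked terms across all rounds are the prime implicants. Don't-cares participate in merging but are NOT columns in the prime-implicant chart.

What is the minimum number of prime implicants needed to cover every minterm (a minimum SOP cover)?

5

Round 0: 0000✓ 0001✓ 0010✓ 0100✓ 0101✓ 0110✓ 0111✓ 1000✓ 1010✓ 1011✓ 1100✓ 1101✓
Round 1: -000✓ -010✓ -100✓ -101✓ 0-00✓ 0-01✓ 0-10✓ 00-0✓ 000-✓ 01-0✓ 01-1✓ 010-✓ 011-✓ 1-00✓ 10-0✓ 101- 110-✓
Round 2: --00 -0-0 -10- 0--0 0-0- 01--
PIs = {--00, -0-0, -10-, 0--0, 0-0-, 01--, 101-}
Coverage chart:
  m0: --00,-0-0,0--0,0-0-
  m1: 0-0- ←essential
  m2: -0-0,0--0
  m4: --00,-10-,0--0,0-0-,01--
  m5: -10-,0-0-,01--
  m6: 0--0,01--
  m7: 01-- ←essential
  m8: --00,-0-0
  m10: -0-0,101-
  m11: 101- ←essential
  m12: --00,-10-
  m13: -10- ←essential
Essential: -10-, 0-0-, 01--, 101-
Petrick residual → -0-0
Min cover (5 terms): b'd' + bc' + a'c' + a'b + ab'c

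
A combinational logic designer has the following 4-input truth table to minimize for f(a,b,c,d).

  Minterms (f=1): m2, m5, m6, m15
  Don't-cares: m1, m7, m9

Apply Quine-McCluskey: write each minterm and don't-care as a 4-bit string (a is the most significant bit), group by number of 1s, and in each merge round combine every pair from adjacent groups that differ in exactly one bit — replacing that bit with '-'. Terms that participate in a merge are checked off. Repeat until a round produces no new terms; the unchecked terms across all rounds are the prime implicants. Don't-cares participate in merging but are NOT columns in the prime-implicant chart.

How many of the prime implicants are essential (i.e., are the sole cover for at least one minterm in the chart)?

Round 0: 0001✓ 0010✓ 0101✓ 0110✓ 0111✓ 1001✓ 1111✓
Round 1: -001 -111 0-01 0-10 01-1 011-
PIs = {-001, -111, 0-01, 0-10, 01-1, 011-}
Coverage chart:
  m2: 0-10 ←essential
  m5: 0-01,01-1
  m6: 0-10,011-
  m15: -111 ←essential
Essential: -111, 0-10

2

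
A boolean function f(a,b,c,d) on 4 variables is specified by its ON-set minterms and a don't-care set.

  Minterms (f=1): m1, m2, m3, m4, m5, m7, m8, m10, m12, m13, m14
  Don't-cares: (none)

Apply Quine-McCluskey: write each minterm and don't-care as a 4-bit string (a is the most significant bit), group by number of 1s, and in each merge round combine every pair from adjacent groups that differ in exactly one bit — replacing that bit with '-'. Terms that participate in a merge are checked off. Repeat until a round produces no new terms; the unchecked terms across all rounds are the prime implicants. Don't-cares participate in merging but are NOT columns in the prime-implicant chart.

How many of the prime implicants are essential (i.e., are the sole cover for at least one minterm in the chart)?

[col 0] 0001*, 0010*, 0011*, 0100*, 0101*, 0111*, 1000*, 1010*, 1100*, 1101*, 1110*
[col 1] -010, -100*, -101*, 0-01*, 0-11*, 00-1*, 001-, 01-1*, 010-*, 1-00*, 1-10*, 10-0*, 11-0*, 110-*
[col 2] -10-, 0--1, 1--0
Prime implicants: -010, -10-, 0--1, 001-, 1--0
PI chart (minterm → PIs covering it):
  1 | 0--1  (sole → essential)
  2 | -010,001-
  3 | 0--1,001-
  4 | -10-  (sole → essential)
  5 | -10-,0--1
  7 | 0--1  (sole → essential)
  8 | 1--0  (sole → essential)
  10 | -010,1--0
  12 | -10-,1--0
  13 | -10-  (sole → essential)
  14 | 1--0  (sole → essential)
Essential prime implicants: -10-, 0--1, 1--0

3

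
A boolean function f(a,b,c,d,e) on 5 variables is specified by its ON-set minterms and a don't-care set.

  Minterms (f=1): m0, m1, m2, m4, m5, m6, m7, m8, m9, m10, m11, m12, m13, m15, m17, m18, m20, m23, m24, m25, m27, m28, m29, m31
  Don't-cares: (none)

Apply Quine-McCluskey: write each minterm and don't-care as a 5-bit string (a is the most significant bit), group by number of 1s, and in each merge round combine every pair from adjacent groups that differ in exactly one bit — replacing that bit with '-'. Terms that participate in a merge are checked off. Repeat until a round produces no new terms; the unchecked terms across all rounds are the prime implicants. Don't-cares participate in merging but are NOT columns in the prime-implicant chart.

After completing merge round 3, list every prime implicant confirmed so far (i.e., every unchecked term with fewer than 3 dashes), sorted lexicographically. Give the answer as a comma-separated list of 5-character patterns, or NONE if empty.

[col 0] 00000*, 00001*, 00010*, 00100*, 00101*, 00110*, 00111*, 01000*, 01001*, 01010*, 01011*, 01100*, 01101*, 01111*, 10001*, 10010*, 10100*, 10111*, 11000*, 11001*, 11011*, 11100*, 11101*, 11111*
[col 1] -0001*, -0010, -0100*, -0111*, -1000*, -1001*, -1011*, -1100*, -1101*, -1111*, 0-000*, 0-001*, 0-010*, 0-100*, 0-101*, 0-111*, 00-00*, 00-01*, 00-10*, 000-0*, 0000-*, 001-0*, 001-1*, 0010-*, 0011-*, 01-00*, 01-01*, 01-11*, 010-0*, 010-1*, 0100-*, 0101-*, 011-1*, 0110-*, 1-001*, 1-100*, 1-111*, 11-00*, 11-01*, 11-11*, 110-1*, 1100-*, 111-1*, 1110-*
[col 2] --001, --100, --111, -1-00*, -1-01*, -1-11*, -10-1*, -100-*, -11-1*, -110-*, 0--00*, 0--01*, 0-0-0, 0-00-*, 0-1-1, 0-10-*, 00--0, 00-0-*, 001--, 01--1*, 01-0-*, 010--, 11--1*, 11-0-*
[col 3] -1--1, -1-0-, 0--0-
Prime implicants: --001, --100, --111, -0010, -1--1, -1-0-, 0--0-, 0-0-0, 0-1-1, 00--0, 001--, 010--

--001, --100, --111, -0010, 0-0-0, 0-1-1, 00--0, 001--, 010--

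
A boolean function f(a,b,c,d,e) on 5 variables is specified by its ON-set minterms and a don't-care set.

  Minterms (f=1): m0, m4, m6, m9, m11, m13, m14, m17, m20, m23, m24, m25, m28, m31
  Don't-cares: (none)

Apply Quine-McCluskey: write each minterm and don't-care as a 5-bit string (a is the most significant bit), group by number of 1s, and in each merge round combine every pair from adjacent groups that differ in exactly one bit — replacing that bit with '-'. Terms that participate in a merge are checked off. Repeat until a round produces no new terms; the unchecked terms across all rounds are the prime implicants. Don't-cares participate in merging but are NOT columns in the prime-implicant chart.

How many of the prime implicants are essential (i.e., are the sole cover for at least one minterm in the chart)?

6

Round 0: 00000✓ 00100✓ 00110✓ 01001✓ 01011✓ 01101✓ 01110✓ 10001✓ 10100✓ 10111✓ 11000✓ 11001✓ 11100✓ 11111✓
Round 1: -0100 -1001 0-110 00-00 001-0 01-01 010-1 1-001 1-100 1-111 11-00 1100-
PIs = {-0100, -1001, 0-110, 00-00, 001-0, 01-01, 010-1, 1-001, 1-100, 1-111, 11-00, 1100-}
Coverage chart:
  m0: 00-00 ←essential
  m4: -0100,00-00,001-0
  m6: 0-110,001-0
  m9: -1001,01-01,010-1
  m11: 010-1 ←essential
  m13: 01-01 ←essential
  m14: 0-110 ←essential
  m17: 1-001 ←essential
  m20: -0100,1-100
  m23: 1-111 ←essential
  m24: 11-00,1100-
  m25: -1001,1-001,1100-
  m28: 1-100,11-00
  m31: 1-111 ←essential
Essential: 0-110, 00-00, 01-01, 010-1, 1-001, 1-111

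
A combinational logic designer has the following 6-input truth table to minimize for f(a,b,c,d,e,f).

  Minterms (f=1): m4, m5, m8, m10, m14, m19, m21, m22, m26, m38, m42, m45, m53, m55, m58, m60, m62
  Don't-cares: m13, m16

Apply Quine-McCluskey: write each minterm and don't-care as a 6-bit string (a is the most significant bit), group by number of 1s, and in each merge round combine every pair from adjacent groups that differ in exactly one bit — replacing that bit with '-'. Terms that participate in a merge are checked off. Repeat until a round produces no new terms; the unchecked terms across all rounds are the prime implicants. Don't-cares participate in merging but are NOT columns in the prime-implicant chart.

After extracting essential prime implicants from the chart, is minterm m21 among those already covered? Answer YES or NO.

NO

[col 0] 000100*, 000101*, 001000*, 001010*, 001101*, 001110*, 010000, 010011, 010101*, 010110, 011010*, 100110, 101010*, 101101*, 110101*, 110111*, 111010*, 111100*, 111110*
[col 1] -01010*, -01101, -10101, -11010*, 0-0101, 0-1010*, 00-101, 00010-, 001-10, 0010-0, 1-1010*, 1101-1, 111-10, 1111-0
[col 2] --1010
Prime implicants: --1010, -01101, -10101, 0-0101, 00-101, 00010-, 001-10, 0010-0, 010000, 010011, 010110, 100110, 1101-1, 111-10, 1111-0
PI chart (minterm → PIs covering it):
  4 | 00010-  (sole → essential)
  5 | 0-0101,00-101,00010-
  8 | 0010-0  (sole → essential)
  10 | --1010,001-10,0010-0
  14 | 001-10  (sole → essential)
  19 | 010011  (sole → essential)
  21 | -10101,0-0101
  22 | 010110  (sole → essential)
  26 | --1010  (sole → essential)
  38 | 100110  (sole → essential)
  42 | --1010  (sole → essential)
  45 | -01101  (sole → essential)
  53 | -10101,1101-1
  55 | 1101-1  (sole → essential)
  58 | --1010,111-10
  60 | 1111-0  (sole → essential)
  62 | 111-10,1111-0
Essential prime implicants: --1010, -01101, 00010-, 001-10, 0010-0, 010011, 010110, 100110, 1101-1, 1111-0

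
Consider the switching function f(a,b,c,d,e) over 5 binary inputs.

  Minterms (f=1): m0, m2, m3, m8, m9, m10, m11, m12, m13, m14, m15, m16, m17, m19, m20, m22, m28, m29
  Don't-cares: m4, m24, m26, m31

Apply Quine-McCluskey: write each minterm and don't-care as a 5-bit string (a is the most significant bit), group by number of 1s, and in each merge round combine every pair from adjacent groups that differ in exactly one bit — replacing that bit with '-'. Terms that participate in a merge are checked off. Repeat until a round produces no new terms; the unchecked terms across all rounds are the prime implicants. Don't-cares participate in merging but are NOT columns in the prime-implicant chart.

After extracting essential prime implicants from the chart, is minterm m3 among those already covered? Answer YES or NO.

NO

[col 0] 00000*, 00010*, 00011*, 00100*, 01000*, 01001*, 01010*, 01011*, 01100*, 01101*, 01110*, 01111*, 10000*, 10001*, 10011*, 10100*, 10110*, 11000*, 11010*, 11100*, 11101*, 11111*
[col 1] -0000*, -0011, -0100*, -1000*, -1010*, -1100*, -1101*, -1111*, 0-000*, 0-010*, 0-011*, 0-100*, 00-00*, 000-0*, 0001-*, 01-00*, 01-01*, 01-10*, 01-11*, 010-0*, 010-1*, 0100-*, 0101-*, 011-0*, 011-1*, 0110-*, 0111-*, 1-000*, 1-100*, 10-00*, 100-1, 1000-, 101-0, 11-00*, 110-0*, 111-1*, 1110-*
[col 2] --000*, --100*, -0-00*, -1-00*, -10-0, -11-1, -110-, 0--00*, 0-0-0, 0-01-, 01--0*, 01--1*, 01-0-*, 01-1-*, 010--*, 011--*, 1--00*
[col 3] ---00, 01---
Prime implicants: ---00, -0011, -10-0, -11-1, -110-, 0-0-0, 0-01-, 01---, 100-1, 1000-, 101-0
PI chart (minterm → PIs covering it):
  0 | ---00,0-0-0
  2 | 0-0-0,0-01-
  3 | -0011,0-01-
  8 | ---00,-10-0,0-0-0,01---
  9 | 01---  (sole → essential)
  10 | -10-0,0-0-0,0-01-,01---
  11 | 0-01-,01---
  12 | ---00,-110-,01---
  13 | -11-1,-110-,01---
  14 | 01---  (sole → essential)
  15 | -11-1,01---
  16 | ---00,1000-
  17 | 100-1,1000-
  19 | -0011,100-1
  20 | ---00,101-0
  22 | 101-0  (sole → essential)
  28 | ---00,-110-
  29 | -11-1,-110-
Essential prime implicants: 01---, 101-0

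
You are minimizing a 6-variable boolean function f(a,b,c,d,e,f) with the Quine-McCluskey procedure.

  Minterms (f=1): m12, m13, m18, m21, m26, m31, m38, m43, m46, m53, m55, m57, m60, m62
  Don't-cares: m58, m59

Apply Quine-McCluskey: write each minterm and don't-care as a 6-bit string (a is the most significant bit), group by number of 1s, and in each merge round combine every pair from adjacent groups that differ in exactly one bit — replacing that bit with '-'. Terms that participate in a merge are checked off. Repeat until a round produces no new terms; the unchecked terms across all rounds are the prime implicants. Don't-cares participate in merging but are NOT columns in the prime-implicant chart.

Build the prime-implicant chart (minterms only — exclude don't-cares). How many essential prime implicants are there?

9

Round 0: 001100✓ 001101✓ 010010✓ 010101✓ 011010✓ 011111 100110✓ 101011✓ 101110✓ 110101✓ 110111✓ 111001✓ 111010✓ 111011✓ 111100✓ 111110✓
Round 1: -10101 -11010 00110- 01-010 1-1011 1-1110 10-110 1101-1 111-10 1110-1 11101- 1111-0
PIs = {-10101, -11010, 00110-, 01-010, 011111, 1-1011, 1-1110, 10-110, 1101-1, 111-10, 1110-1, 11101-, 1111-0}
Coverage chart:
  m12: 00110- ←essential
  m13: 00110- ←essential
  m18: 01-010 ←essential
  m21: -10101 ←essential
  m26: -11010,01-010
  m31: 011111 ←essential
  m38: 10-110 ←essential
  m43: 1-1011 ←essential
  m46: 1-1110,10-110
  m53: -10101,1101-1
  m55: 1101-1 ←essential
  m57: 1110-1 ←essential
  m60: 1111-0 ←essential
  m62: 1-1110,111-10,1111-0
Essential: -10101, 00110-, 01-010, 011111, 1-1011, 10-110, 1101-1, 1110-1, 1111-0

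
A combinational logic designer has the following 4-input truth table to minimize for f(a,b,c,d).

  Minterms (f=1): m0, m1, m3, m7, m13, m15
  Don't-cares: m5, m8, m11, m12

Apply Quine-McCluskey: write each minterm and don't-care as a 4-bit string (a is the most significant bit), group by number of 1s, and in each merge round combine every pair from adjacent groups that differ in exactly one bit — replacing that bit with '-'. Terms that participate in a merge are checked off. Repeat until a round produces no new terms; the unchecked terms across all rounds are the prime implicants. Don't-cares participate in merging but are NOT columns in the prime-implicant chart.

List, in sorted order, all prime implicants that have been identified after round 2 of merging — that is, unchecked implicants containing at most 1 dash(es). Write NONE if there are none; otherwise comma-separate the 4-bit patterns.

-000, 000-, 1-00, 110-

size-2^0 implicants → 0000(✓)  0001(✓)  0011(✓)  0101(✓)  0111(✓)  1000(✓)  1011(✓)  1100(✓)  1101(✓)  1111(✓)
size-2^1 implicants → -000  -011(✓)  -101(✓)  -111(✓)  0-01(✓)  0-11(✓)  00-1(✓)  000-  01-1(✓)  1-00  1-11(✓)  11-1(✓)  110-
size-2^2 implicants → --11  -1-1  0--1
Unchecked terms (primes): --11, -000, -1-1, 0--1, 000-, 1-00, 110-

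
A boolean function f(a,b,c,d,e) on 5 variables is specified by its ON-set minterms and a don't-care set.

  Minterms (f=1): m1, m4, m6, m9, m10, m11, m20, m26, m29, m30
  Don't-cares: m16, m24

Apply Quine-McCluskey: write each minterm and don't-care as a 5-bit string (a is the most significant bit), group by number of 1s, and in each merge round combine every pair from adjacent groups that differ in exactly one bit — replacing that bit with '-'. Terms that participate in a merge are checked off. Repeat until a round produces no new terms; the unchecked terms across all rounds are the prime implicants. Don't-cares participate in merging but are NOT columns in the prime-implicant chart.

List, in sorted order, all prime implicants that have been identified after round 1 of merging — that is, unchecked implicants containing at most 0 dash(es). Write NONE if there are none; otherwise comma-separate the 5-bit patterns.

11101

size-2^0 implicants → 00001(✓)  00100(✓)  00110(✓)  01001(✓)  01010(✓)  01011(✓)  10000(✓)  10100(✓)  11000(✓)  11010(✓)  11101  11110(✓)
size-2^1 implicants → -0100  -1010  0-001  001-0  010-1  0101-  1-000  10-00  11-10  110-0
Unchecked terms (primes): -0100, -1010, 0-001, 001-0, 010-1, 0101-, 1-000, 10-00, 11-10, 110-0, 11101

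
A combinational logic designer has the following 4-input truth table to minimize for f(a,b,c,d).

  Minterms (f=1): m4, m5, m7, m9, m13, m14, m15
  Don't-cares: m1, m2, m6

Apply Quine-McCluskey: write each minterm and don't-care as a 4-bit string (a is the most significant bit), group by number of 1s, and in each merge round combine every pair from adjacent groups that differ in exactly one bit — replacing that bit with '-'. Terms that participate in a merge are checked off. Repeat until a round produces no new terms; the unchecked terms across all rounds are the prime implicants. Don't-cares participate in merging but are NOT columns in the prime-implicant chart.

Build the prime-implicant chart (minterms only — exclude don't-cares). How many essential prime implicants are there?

3

[col 0] 0001*, 0010*, 0100*, 0101*, 0110*, 0111*, 1001*, 1101*, 1110*, 1111*
[col 1] -001*, -101*, -110*, -111*, 0-01*, 0-10, 01-0*, 01-1*, 010-*, 011-*, 1-01*, 11-1*, 111-*
[col 2] --01, -1-1, -11-, 01--
Prime implicants: --01, -1-1, -11-, 0-10, 01--
PI chart (minterm → PIs covering it):
  4 | 01--  (sole → essential)
  5 | --01,-1-1,01--
  7 | -1-1,-11-,01--
  9 | --01  (sole → essential)
  13 | --01,-1-1
  14 | -11-  (sole → essential)
  15 | -1-1,-11-
Essential prime implicants: --01, -11-, 01--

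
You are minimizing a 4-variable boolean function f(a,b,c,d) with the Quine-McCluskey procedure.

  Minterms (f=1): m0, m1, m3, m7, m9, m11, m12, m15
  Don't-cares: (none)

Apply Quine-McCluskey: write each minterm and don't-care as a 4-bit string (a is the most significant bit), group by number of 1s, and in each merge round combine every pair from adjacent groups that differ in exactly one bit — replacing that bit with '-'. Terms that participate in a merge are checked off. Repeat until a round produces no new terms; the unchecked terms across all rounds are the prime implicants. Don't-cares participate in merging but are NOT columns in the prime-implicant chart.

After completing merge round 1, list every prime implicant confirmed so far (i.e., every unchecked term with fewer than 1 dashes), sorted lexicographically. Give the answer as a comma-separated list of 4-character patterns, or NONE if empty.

1100

size-2^0 implicants → 0000(✓)  0001(✓)  0011(✓)  0111(✓)  1001(✓)  1011(✓)  1100  1111(✓)
size-2^1 implicants → -001(✓)  -011(✓)  -111(✓)  0-11(✓)  00-1(✓)  000-  1-11(✓)  10-1(✓)
size-2^2 implicants → --11  -0-1
Unchecked terms (primes): --11, -0-1, 000-, 1100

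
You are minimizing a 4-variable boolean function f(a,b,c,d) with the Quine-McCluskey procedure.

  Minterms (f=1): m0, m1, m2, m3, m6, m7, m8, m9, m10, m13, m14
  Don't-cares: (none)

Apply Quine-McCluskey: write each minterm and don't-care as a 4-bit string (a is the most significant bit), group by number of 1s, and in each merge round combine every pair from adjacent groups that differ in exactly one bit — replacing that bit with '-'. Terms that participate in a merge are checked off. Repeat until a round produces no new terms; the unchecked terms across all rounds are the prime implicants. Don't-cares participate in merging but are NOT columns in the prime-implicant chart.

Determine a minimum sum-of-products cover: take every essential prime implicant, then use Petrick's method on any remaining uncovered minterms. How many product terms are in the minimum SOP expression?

Round 0: 0000✓ 0001✓ 0010✓ 0011✓ 0110✓ 0111✓ 1000✓ 1001✓ 1010✓ 1101✓ 1110✓
Round 1: -000✓ -001✓ -010✓ -110✓ 0-10✓ 0-11✓ 00-0✓ 00-1✓ 000-✓ 001-✓ 011-✓ 1-01 1-10✓ 10-0✓ 100-✓
Round 2: --10 -0-0 -00- 0-1- 00--
PIs = {--10, -0-0, -00-, 0-1-, 00--, 1-01}
Coverage chart:
  m0: -0-0,-00-,00--
  m1: -00-,00--
  m2: --10,-0-0,0-1-,00--
  m3: 0-1-,00--
  m6: --10,0-1-
  m7: 0-1- ←essential
  m8: -0-0,-00-
  m9: -00-,1-01
  m10: --10,-0-0
  m13: 1-01 ←essential
  m14: --10 ←essential
Essential: --10, 0-1-, 1-01
Petrick residual → -00-
Min cover (4 terms): cd' + b'c' + a'c + ac'd

4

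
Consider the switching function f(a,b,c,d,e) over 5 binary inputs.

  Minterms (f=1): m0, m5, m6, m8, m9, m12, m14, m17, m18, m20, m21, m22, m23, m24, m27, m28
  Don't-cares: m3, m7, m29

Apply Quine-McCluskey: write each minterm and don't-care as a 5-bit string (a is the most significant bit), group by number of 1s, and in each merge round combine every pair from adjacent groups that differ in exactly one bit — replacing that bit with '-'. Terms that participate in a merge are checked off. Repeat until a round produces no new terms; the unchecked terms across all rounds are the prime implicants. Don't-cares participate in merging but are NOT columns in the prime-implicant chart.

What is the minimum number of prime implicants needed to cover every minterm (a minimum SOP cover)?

9

size-2^0 implicants → 00000(✓)  00011(✓)  00101(✓)  00110(✓)  00111(✓)  01000(✓)  01001(✓)  01100(✓)  01110(✓)  10001(✓)  10010(✓)  10100(✓)  10101(✓)  10110(✓)  10111(✓)  11000(✓)  11011  11100(✓)  11101(✓)
size-2^1 implicants → -0101(✓)  -0110(✓)  -0111(✓)  -1000(✓)  -1100(✓)  0-000  0-110  00-11  001-1(✓)  0011-(✓)  01-00(✓)  0100-  011-0  1-100(✓)  1-101(✓)  10-01  10-10  101-0(✓)  101-1(✓)  1010-(✓)  1011-(✓)  11-00(✓)  1110-(✓)
size-2^2 implicants → -01-1  -011-  -1-00  1-10-  101--
Unchecked terms (primes): -01-1, -011-, -1-00, 0-000, 0-110, 00-11, 0100-, 011-0, 1-10-, 10-01, 10-10, 101--, 11011
Minterm coverage:
  m0 ⊆ 0-000 [E]
  m5 ⊆ -01-1 [E]
  m6 ⊆ -011-,0-110
  m8 ⊆ -1-00,0-000,0100-
  m9 ⊆ 0100- [E]
  m12 ⊆ -1-00,011-0
  m14 ⊆ 0-110,011-0
  m17 ⊆ 10-01 [E]
  m18 ⊆ 10-10 [E]
  m20 ⊆ 1-10-,101--
  m21 ⊆ -01-1,1-10-,10-01,101--
  m22 ⊆ -011-,10-10,101--
  m23 ⊆ -01-1,-011-,101--
  m24 ⊆ -1-00 [E]
  m27 ⊆ 11011 [E]
  m28 ⊆ -1-00,1-10-
E = {-01-1, -1-00, 0-000, 0100-, 10-01, 10-10, 11011}
Petrick residual → 0-110, 1-10-
Cover = b'ce + bd'e' + a'c'd'e' + a'cde' + a'bc'd' + acd' + ab'd'e + ab'de' + abc'de  |cover|=9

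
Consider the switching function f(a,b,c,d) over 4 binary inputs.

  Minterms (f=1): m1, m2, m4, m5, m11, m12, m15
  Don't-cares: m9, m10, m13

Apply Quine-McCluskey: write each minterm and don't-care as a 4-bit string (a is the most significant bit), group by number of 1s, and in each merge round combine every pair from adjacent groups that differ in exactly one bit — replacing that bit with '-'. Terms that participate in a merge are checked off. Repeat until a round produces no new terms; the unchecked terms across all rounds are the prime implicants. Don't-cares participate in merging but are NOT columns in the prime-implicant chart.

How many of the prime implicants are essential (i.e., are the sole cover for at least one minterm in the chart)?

4

Round 0: 0001✓ 0010✓ 0100✓ 0101✓ 1001✓ 1010✓ 1011✓ 1100✓ 1101✓ 1111✓
Round 1: -001✓ -010 -100✓ -101✓ 0-01✓ 010-✓ 1-01✓ 1-11✓ 10-1✓ 101- 11-1✓ 110-✓
Round 2: --01 -10- 1--1
PIs = {--01, -010, -10-, 1--1, 101-}
Coverage chart:
  m1: --01 ←essential
  m2: -010 ←essential
  m4: -10- ←essential
  m5: --01,-10-
  m11: 1--1,101-
  m12: -10- ←essential
  m15: 1--1 ←essential
Essential: --01, -010, -10-, 1--1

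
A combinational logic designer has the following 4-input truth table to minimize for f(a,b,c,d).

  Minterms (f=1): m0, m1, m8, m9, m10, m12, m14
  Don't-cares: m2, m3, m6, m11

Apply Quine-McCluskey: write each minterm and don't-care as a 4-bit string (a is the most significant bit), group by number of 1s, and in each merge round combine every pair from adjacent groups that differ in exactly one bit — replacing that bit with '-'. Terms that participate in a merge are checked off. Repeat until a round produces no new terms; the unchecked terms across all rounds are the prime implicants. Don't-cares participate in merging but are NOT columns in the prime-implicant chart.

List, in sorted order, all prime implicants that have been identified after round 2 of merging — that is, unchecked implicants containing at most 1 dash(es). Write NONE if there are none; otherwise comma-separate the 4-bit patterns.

Round 0: 0000✓ 0001✓ 0010✓ 0011✓ 0110✓ 1000✓ 1001✓ 1010✓ 1011✓ 1100✓ 1110✓
Round 1: -000✓ -001✓ -010✓ -011✓ -110✓ 0-10✓ 00-0✓ 00-1✓ 000-✓ 001-✓ 1-00✓ 1-10✓ 10-0✓ 10-1✓ 100-✓ 101-✓ 11-0✓
Round 2: --10 -0-0✓ -0-1✓ -00-✓ -01-✓ 00--✓ 1--0 10--✓
Round 3: -0--
PIs = {--10, -0--, 1--0}

NONE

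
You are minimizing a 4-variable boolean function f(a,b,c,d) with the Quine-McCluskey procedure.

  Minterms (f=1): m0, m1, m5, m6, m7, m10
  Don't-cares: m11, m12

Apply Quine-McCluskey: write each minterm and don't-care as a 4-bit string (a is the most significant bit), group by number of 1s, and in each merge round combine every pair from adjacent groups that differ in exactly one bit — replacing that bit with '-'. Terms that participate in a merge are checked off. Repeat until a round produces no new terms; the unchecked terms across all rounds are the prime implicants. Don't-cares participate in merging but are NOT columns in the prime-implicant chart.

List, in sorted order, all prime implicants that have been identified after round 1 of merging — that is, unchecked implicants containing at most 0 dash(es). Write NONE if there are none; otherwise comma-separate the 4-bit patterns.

size-2^0 implicants → 0000(✓)  0001(✓)  0101(✓)  0110(✓)  0111(✓)  1010(✓)  1011(✓)  1100
size-2^1 implicants → 0-01  000-  01-1  011-  101-
Unchecked terms (primes): 0-01, 000-, 01-1, 011-, 101-, 1100

1100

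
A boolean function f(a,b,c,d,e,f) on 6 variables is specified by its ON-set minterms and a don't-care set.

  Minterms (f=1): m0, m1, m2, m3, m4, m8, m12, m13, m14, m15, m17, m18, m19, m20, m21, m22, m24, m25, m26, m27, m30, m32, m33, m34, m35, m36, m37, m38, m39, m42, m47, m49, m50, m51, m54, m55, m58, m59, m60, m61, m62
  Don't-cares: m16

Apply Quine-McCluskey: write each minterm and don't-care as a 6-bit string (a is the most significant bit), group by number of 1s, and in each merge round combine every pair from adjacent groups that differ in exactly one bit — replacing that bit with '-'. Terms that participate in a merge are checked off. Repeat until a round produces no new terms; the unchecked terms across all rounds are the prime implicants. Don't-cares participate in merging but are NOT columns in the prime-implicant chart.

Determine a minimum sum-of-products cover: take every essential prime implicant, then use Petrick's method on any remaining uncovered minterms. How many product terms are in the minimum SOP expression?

Round 0: 000000✓ 000001✓ 000010✓ 000011✓ 000100✓ 001000✓ 001100✓ 001101✓ 001110✓ 001111✓ 010000✓ 010001✓ 010010✓ 010011✓ 010100✓ 010101✓ 010110✓ 011000✓ 011001✓ 011010✓ 011011✓ 011110✓ 100000✓ 100001✓ 100010✓ 100011✓ 100100✓ 100101✓ 100110✓ 100111✓ 101010✓ 101111✓ 110001✓ 110010✓ 110011✓ 110110✓ 110111✓ 111010✓ 111011✓ 111100✓ 111101✓ 111110✓
Round 1: -00000✓ -00001✓ -00010✓ -00011✓ -00100✓ -01111 -10001✓ -10010✓ -10011✓ -10110✓ -11010✓ -11011✓ -11110✓ 0-0000✓ 0-0001✓ 0-0010✓ 0-0011✓ 0-0100✓ 0-1000✓ 0-1110 00-000✓ 00-100✓ 000-00✓ 0000-0✓ 0000-1✓ 00000-✓ 00001-✓ 001-00✓ 0011-0✓ 0011-1✓ 00110-✓ 00111-✓ 01-000✓ 01-001✓ 01-010✓ 01-011✓ 01-110✓ 010-00✓ 010-01✓ 010-10✓ 0100-0✓ 0100-1✓ 01000-✓ 01001-✓ 0101-0✓ 01010-✓ 011-10✓ 0110-0✓ 0110-1✓ 01100-✓ 01101-✓ 1-0001✓ 1-0010✓ 1-0011✓ 1-0110✓ 1-0111✓ 1-1010✓ 10-010✓ 10-111 100-00✓ 100-01✓ 100-10✓ 100-11✓ 1000-0✓ 1000-1✓ 10000-✓ 10001-✓ 1001-0✓ 1001-1✓ 10010-✓ 10011-✓ 11-010✓ 11-011✓ 11-110✓ 110-10✓ 110-11✓ 1100-1✓ 11001-✓ 11011-✓ 111-10✓ 11101-✓ 1111-0 11110-
Round 2: --0001✓ --0010✓ --0011✓ -00-00 -000-0✓ -000-1✓ -0000-✓ -0001-✓ -1-010✓ -1-011✓ -1-110✓ -10-10✓ -100-1✓ -1001-✓ -11-10✓ -1101-✓ 0--000 0-0-00 0-00-0✓ 0-00-1✓ 0-000-✓ 0-001-✓ 00--00 0000--✓ 0011-- 01--10✓ 01-0-0✓ 01-0-1✓ 01-00-✓ 01-01-✓ 010--0 010-0- 0100--✓ 0110--✓ 1--010 1-0-10✓ 1-0-11✓ 1-00-1✓ 1-001-✓ 1-011-✓ 100--0✓ 100--1✓ 100-0-✓ 100-1-✓ 1000--✓ 1001--✓ 11--10✓ 11-01-✓ 110-1-✓
Round 3: --00-1 --001- -000-- -1--10 -1-01- 0-00-- 01-0-- 1-0-1- 100---
PIs = {--00-1, --001-, -00-00, -000--, -01111, -1--10, -1-01-, 0--000, 0-0-00, 0-00--, 0-1110, 00--00, 0011--, 01-0--, 010--0, 010-0-, 1--010, 1-0-1-, 10-111, 100---, 1111-0, 11110-}
Coverage chart:
  m0: -00-00,-000--,0--000,0-0-00,0-00--,00--00
  m1: --00-1,-000--,0-00--
  m2: --001-,-000--,0-00--
  m3: --00-1,--001-,-000--,0-00--
  m4: -00-00,0-0-00,00--00
  m8: 0--000,00--00
  m12: 00--00,0011--
  m13: 0011-- ←essential
  m14: 0-1110,0011--
  m15: -01111,0011--
  m17: --00-1,0-00--,01-0--,010-0-
  m18: --001-,-1--10,-1-01-,0-00--,01-0--,010--0
  m19: --00-1,--001-,-1-01-,0-00--,01-0--
  m20: 0-0-00,010--0,010-0-
  m21: 010-0- ←essential
  m22: -1--10,010--0
  m24: 0--000,01-0--
  m25: 01-0-- ←essential
  m26: -1--10,-1-01-,01-0--
  m27: -1-01-,01-0--
  m30: -1--10,0-1110
  m32: -00-00,-000--,100---
  m33: --00-1,-000--,100---
  m34: --001-,-000--,1--010,1-0-1-,100---
  m35: --00-1,--001-,-000--,1-0-1-,100---
  m36: -00-00,100---
  m37: 100--- ←essential
  m38: 1-0-1-,100---
  m39: 1-0-1-,10-111,100---
  m42: 1--010 ←essential
  m47: -01111,10-111
  m49: --00-1 ←essential
  m50: --001-,-1--10,-1-01-,1--010,1-0-1-
  m51: --00-1,--001-,-1-01-,1-0-1-
  m54: -1--10,1-0-1-
  m55: 1-0-1- ←essential
  m58: -1--10,-1-01-,1--010
  m59: -1-01- ←essential
  m60: 1111-0,11110-
  m61: 11110- ←essential
  m62: -1--10,1111-0
Essential: --00-1, -1-01-, 0011--, 01-0--, 010-0-, 1--010, 1-0-1-, 100---, 11110-
Petrick residual → --001-, -01111, -1--10, 00--00
Min cover (13 terms): c'd'f + c'd'e + b'cdef + bef' + bd'e + a'b'e'f' + a'b'cd + a'bd' + a'bc'e' + ad'ef' + ac'e + ab'c' + abcde'

13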